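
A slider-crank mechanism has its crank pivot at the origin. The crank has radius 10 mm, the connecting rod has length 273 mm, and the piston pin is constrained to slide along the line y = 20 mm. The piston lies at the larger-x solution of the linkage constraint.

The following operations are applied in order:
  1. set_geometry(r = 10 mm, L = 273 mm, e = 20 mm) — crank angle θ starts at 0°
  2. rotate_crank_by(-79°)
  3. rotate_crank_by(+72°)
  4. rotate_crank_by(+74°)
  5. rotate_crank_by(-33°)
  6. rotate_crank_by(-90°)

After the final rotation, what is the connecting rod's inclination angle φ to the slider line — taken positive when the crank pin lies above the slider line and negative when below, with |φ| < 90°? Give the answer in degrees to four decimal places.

set_geometry: r = 10 mm, L = 273 mm, e = 20 mm; θ ← 0°
rotate_crank_by(-79°): θ ← 0° -79° = -79°
rotate_crank_by(+72°): θ ← -79° +72° = -7°
rotate_crank_by(+74°): θ ← -7° +74° = 67°
rotate_crank_by(-33°): θ ← 67° -33° = 34°
rotate_crank_by(-90°): θ ← 34° -90° = -56°
crank pin P = (r cos θ, r sin θ) = (5.591929, -8.290376)
h = r sin θ − e = -8.290376 − 20 = -28.290376
sin φ = h / L = -28.290376 / 273 = -0.10362775
φ = arcsin(-0.10362775) = -5.948111°

-5.9481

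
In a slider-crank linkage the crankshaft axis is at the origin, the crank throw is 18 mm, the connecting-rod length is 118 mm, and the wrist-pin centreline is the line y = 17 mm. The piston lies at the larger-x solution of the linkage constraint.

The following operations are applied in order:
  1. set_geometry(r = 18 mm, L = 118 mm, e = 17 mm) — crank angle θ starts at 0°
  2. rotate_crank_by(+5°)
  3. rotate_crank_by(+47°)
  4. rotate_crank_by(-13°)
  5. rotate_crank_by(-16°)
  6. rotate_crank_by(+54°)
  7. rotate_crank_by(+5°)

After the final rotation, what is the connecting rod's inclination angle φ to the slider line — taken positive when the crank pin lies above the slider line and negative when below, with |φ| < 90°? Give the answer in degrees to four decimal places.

set_geometry: r = 18 mm, L = 118 mm, e = 17 mm; θ ← 0°
rotate_crank_by(+5°): θ ← 0° +5° = 5°
rotate_crank_by(+47°): θ ← 5° +47° = 52°
rotate_crank_by(-13°): θ ← 52° -13° = 39°
rotate_crank_by(-16°): θ ← 39° -16° = 23°
rotate_crank_by(+54°): θ ← 23° +54° = 77°
rotate_crank_by(+5°): θ ← 77° +5° = 82°
crank pin P = (r cos θ, r sin θ) = (2.505116, 17.824825)
h = r sin θ − e = 17.824825 − 17 = 0.824825
sin φ = h / L = 0.824825 / 118 = 0.00699004
φ = arcsin(0.00699004) = 0.400503°

0.4005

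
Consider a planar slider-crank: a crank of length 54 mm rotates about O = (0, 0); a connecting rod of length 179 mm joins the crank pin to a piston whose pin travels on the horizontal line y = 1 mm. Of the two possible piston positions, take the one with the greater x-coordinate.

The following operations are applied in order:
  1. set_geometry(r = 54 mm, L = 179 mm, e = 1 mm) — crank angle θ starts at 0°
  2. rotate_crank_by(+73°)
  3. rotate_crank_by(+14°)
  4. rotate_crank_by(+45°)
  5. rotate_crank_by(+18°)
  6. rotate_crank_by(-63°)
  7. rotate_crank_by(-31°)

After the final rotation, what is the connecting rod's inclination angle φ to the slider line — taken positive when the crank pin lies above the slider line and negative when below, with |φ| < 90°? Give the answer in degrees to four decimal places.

14.1531

set_geometry: r = 54 mm, L = 179 mm, e = 1 mm; θ ← 0°
rotate_crank_by(+73°): θ ← 0° +73° = 73°
rotate_crank_by(+14°): θ ← 73° +14° = 87°
rotate_crank_by(+45°): θ ← 87° +45° = 132°
rotate_crank_by(+18°): θ ← 132° +18° = 150°
rotate_crank_by(-63°): θ ← 150° -63° = 87°
rotate_crank_by(-31°): θ ← 87° -31° = 56°
crank pin P = (r cos θ, r sin θ) = (30.196417, 44.768029)
h = r sin θ − e = 44.768029 − 1 = 43.768029
sin φ = h / L = 43.768029 / 179 = 0.24451413
φ = arcsin(0.24451413) = 14.153122°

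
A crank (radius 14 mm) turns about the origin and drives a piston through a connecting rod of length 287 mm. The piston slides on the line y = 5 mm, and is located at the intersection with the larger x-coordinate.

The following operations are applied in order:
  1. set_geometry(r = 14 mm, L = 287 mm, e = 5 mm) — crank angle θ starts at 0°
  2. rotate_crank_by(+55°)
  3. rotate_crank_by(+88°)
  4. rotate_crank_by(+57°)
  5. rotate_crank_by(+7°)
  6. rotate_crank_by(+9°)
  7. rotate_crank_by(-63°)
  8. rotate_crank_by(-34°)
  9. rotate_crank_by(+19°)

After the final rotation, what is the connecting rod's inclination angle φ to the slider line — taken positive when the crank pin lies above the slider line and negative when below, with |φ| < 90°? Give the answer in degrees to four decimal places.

0.8720

set_geometry: r = 14 mm, L = 287 mm, e = 5 mm; θ ← 0°
rotate_crank_by(+55°): θ ← 0° +55° = 55°
rotate_crank_by(+88°): θ ← 55° +88° = 143°
rotate_crank_by(+57°): θ ← 143° +57° = 200°
rotate_crank_by(+7°): θ ← 200° +7° = 207°
rotate_crank_by(+9°): θ ← 207° +9° = 216°
rotate_crank_by(-63°): θ ← 216° -63° = 153°
rotate_crank_by(-34°): θ ← 153° -34° = 119°
rotate_crank_by(+19°): θ ← 119° +19° = 138°
crank pin P = (r cos θ, r sin θ) = (-10.404028, 9.367828)
h = r sin θ − e = 9.367828 − 5 = 4.367828
sin φ = h / L = 4.367828 / 287 = 0.01521891
φ = arcsin(0.01521891) = 0.872013°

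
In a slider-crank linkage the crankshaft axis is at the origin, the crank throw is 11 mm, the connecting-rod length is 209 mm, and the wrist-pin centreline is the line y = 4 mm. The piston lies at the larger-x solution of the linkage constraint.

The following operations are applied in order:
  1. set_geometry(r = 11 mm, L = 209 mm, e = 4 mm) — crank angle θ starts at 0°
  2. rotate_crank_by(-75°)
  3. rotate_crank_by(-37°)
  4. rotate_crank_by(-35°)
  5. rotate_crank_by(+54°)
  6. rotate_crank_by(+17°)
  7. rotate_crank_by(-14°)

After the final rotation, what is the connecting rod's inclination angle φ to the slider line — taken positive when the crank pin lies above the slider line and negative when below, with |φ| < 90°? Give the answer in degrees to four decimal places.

set_geometry: r = 11 mm, L = 209 mm, e = 4 mm; θ ← 0°
rotate_crank_by(-75°): θ ← 0° -75° = -75°
rotate_crank_by(-37°): θ ← -75° -37° = -112°
rotate_crank_by(-35°): θ ← -112° -35° = -147°
rotate_crank_by(+54°): θ ← -147° +54° = -93°
rotate_crank_by(+17°): θ ← -93° +17° = -76°
rotate_crank_by(-14°): θ ← -76° -14° = -90°
crank pin P = (r cos θ, r sin θ) = (0.000000, -11.000000)
h = r sin θ − e = -11.000000 − 4 = -15.000000
sin φ = h / L = -15.000000 / 209 = -0.07177033
φ = arcsin(-0.07177033) = -4.115676°

-4.1157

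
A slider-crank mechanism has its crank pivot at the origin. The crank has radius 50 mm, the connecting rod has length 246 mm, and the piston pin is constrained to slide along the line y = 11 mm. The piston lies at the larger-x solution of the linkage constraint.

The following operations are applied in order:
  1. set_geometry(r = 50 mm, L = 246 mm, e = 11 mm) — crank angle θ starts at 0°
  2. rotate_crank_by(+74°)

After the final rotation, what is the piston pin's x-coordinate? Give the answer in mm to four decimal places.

set_geometry: r = 50 mm, L = 246 mm, e = 11 mm; θ ← 0°
rotate_crank_by(+74°): θ ← 0° +74° = 74°
crank pin P = (r cos θ, r sin θ) = (13.781868, 48.063085)
h = r sin θ − e = 48.063085 − 11 = 37.063085
x = r cos θ + √(L² − h²) = 13.781868 + √(60516.0 − 1373.6723) = 13.781868 + 243.191957 = 256.973824

256.9738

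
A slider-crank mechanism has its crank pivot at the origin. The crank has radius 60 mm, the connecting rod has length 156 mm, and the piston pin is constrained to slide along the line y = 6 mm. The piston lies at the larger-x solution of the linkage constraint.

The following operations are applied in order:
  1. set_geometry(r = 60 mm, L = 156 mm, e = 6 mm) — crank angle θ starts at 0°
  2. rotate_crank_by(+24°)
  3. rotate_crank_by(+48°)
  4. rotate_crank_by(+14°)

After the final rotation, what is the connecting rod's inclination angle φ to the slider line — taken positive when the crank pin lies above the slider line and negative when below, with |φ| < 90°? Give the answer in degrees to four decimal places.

20.1950

set_geometry: r = 60 mm, L = 156 mm, e = 6 mm; θ ← 0°
rotate_crank_by(+24°): θ ← 0° +24° = 24°
rotate_crank_by(+48°): θ ← 24° +48° = 72°
rotate_crank_by(+14°): θ ← 72° +14° = 86°
crank pin P = (r cos θ, r sin θ) = (4.185388, 59.853843)
h = r sin θ − e = 59.853843 − 6 = 53.853843
sin φ = h / L = 53.853843 / 156 = 0.34521694
φ = arcsin(0.34521694) = 20.195039°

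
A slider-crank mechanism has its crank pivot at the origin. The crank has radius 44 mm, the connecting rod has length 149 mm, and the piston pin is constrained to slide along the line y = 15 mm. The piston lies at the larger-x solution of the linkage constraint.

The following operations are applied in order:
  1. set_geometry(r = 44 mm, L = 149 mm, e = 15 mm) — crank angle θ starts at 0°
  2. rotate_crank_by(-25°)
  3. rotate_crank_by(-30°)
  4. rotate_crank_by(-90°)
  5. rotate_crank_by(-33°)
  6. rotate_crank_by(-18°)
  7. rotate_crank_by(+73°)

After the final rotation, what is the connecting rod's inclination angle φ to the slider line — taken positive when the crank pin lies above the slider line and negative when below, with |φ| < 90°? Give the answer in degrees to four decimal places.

set_geometry: r = 44 mm, L = 149 mm, e = 15 mm; θ ← 0°
rotate_crank_by(-25°): θ ← 0° -25° = -25°
rotate_crank_by(-30°): θ ← -25° -30° = -55°
rotate_crank_by(-90°): θ ← -55° -90° = -145°
rotate_crank_by(-33°): θ ← -145° -33° = -178°
rotate_crank_by(-18°): θ ← -178° -18° = -196°
rotate_crank_by(+73°): θ ← -196° +73° = -123°
crank pin P = (r cos θ, r sin θ) = (-23.964118, -36.901505)
h = r sin θ − e = -36.901505 − 15 = -51.901505
sin φ = h / L = -51.901505 / 149 = -0.34833225
φ = arcsin(-0.34833225) = -20.385342°

-20.3853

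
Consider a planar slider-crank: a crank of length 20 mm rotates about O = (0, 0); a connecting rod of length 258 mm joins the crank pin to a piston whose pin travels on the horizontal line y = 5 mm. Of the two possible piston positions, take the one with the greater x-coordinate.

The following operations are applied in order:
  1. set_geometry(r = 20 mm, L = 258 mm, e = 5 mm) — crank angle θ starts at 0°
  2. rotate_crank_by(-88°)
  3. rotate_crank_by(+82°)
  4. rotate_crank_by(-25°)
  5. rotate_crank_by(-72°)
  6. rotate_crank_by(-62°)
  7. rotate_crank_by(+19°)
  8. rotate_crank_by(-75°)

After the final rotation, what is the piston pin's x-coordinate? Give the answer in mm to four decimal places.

set_geometry: r = 20 mm, L = 258 mm, e = 5 mm; θ ← 0°
rotate_crank_by(-88°): θ ← 0° -88° = -88°
rotate_crank_by(+82°): θ ← -88° +82° = -6°
rotate_crank_by(-25°): θ ← -6° -25° = -31°
rotate_crank_by(-72°): θ ← -31° -72° = -103°
rotate_crank_by(-62°): θ ← -103° -62° = -165°
rotate_crank_by(+19°): θ ← -165° +19° = -146°
rotate_crank_by(-75°): θ ← -146° -75° = -221°
crank pin P = (r cos θ, r sin θ) = (-15.094192, 13.121181)
h = r sin θ − e = 13.121181 − 5 = 8.121181
x = r cos θ + √(L² − h²) = -15.094192 + √(66564.0 − 65.9536) = -15.094192 + 257.872151 = 242.777960

242.7780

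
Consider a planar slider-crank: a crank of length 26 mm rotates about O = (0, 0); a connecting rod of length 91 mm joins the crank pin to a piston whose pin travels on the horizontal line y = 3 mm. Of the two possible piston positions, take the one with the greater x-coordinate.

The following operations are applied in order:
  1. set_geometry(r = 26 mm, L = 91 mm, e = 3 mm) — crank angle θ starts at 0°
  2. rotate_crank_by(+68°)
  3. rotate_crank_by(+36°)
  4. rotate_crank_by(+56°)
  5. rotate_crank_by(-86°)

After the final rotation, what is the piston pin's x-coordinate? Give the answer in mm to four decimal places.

95.4690

set_geometry: r = 26 mm, L = 91 mm, e = 3 mm; θ ← 0°
rotate_crank_by(+68°): θ ← 0° +68° = 68°
rotate_crank_by(+36°): θ ← 68° +36° = 104°
rotate_crank_by(+56°): θ ← 104° +56° = 160°
rotate_crank_by(-86°): θ ← 160° -86° = 74°
crank pin P = (r cos θ, r sin θ) = (7.166571, 24.992804)
h = r sin θ − e = 24.992804 − 3 = 21.992804
x = r cos θ + √(L² − h²) = 7.166571 + √(8281.0 − 483.6834) = 7.166571 + 88.302415 = 95.468987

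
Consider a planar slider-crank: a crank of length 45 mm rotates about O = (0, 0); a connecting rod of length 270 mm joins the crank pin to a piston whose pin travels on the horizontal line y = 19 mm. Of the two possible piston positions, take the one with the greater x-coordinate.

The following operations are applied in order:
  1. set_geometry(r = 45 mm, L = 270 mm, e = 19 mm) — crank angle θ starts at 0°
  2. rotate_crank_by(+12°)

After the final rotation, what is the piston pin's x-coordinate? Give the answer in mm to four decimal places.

313.8444

set_geometry: r = 45 mm, L = 270 mm, e = 19 mm; θ ← 0°
rotate_crank_by(+12°): θ ← 0° +12° = 12°
crank pin P = (r cos θ, r sin θ) = (44.016642, 9.356026)
h = r sin θ − e = 9.356026 − 19 = -9.643974
x = r cos θ + √(L² − h²) = 44.016642 + √(72900.0 − 93.0062) = 44.016642 + 269.827711 = 313.844353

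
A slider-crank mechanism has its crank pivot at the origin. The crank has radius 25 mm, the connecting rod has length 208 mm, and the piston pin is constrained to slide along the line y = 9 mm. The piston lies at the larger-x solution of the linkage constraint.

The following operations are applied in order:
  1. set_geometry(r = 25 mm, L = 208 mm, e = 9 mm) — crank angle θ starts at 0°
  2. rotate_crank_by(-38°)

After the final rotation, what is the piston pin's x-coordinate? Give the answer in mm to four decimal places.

set_geometry: r = 25 mm, L = 208 mm, e = 9 mm; θ ← 0°
rotate_crank_by(-38°): θ ← 0° -38° = -38°
crank pin P = (r cos θ, r sin θ) = (19.700269, -15.391537)
h = r sin θ − e = -15.391537 − 9 = -24.391537
x = r cos θ + √(L² − h²) = 19.700269 + √(43264.0 − 594.9471) = 19.700269 + 206.564888 = 226.265157

226.2652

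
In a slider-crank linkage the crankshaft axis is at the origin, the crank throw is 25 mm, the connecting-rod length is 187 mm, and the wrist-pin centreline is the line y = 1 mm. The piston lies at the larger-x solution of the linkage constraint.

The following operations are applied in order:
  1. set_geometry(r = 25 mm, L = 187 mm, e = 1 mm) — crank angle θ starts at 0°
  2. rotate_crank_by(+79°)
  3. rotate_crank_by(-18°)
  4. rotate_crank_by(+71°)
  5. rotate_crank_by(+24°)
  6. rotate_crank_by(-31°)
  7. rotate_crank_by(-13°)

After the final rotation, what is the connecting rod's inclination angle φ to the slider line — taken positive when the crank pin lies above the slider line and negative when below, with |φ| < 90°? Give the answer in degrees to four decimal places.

set_geometry: r = 25 mm, L = 187 mm, e = 1 mm; θ ← 0°
rotate_crank_by(+79°): θ ← 0° +79° = 79°
rotate_crank_by(-18°): θ ← 79° -18° = 61°
rotate_crank_by(+71°): θ ← 61° +71° = 132°
rotate_crank_by(+24°): θ ← 132° +24° = 156°
rotate_crank_by(-31°): θ ← 156° -31° = 125°
rotate_crank_by(-13°): θ ← 125° -13° = 112°
crank pin P = (r cos θ, r sin θ) = (-9.365165, 23.179596)
h = r sin θ − e = 23.179596 − 1 = 22.179596
sin φ = h / L = 22.179596 / 187 = 0.11860747
φ = arcsin(0.11860747) = 6.811742°

6.8117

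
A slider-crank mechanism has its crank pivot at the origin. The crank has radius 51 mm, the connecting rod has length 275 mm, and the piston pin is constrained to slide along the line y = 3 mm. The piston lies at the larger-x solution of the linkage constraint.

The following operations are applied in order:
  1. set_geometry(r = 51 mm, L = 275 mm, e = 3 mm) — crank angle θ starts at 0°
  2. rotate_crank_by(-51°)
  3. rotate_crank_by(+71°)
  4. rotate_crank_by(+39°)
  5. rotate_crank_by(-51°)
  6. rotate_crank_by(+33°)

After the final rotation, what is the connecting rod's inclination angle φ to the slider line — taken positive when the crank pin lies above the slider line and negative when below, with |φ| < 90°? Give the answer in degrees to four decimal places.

set_geometry: r = 51 mm, L = 275 mm, e = 3 mm; θ ← 0°
rotate_crank_by(-51°): θ ← 0° -51° = -51°
rotate_crank_by(+71°): θ ← -51° +71° = 20°
rotate_crank_by(+39°): θ ← 20° +39° = 59°
rotate_crank_by(-51°): θ ← 59° -51° = 8°
rotate_crank_by(+33°): θ ← 8° +33° = 41°
crank pin P = (r cos θ, r sin θ) = (38.490189, 33.459010)
h = r sin θ − e = 33.459010 − 3 = 30.459010
sin φ = h / L = 30.459010 / 275 = 0.11076004
φ = arcsin(0.11076004) = 6.359130°

6.3591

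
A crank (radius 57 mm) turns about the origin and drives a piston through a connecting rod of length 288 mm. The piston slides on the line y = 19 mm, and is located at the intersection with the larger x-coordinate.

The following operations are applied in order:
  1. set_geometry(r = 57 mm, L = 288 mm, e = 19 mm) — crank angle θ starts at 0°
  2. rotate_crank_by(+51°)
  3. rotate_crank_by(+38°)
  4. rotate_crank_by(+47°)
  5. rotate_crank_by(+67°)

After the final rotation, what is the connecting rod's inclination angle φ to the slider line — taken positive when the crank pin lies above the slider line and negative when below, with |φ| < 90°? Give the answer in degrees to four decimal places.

-8.2391

set_geometry: r = 57 mm, L = 288 mm, e = 19 mm; θ ← 0°
rotate_crank_by(+51°): θ ← 0° +51° = 51°
rotate_crank_by(+38°): θ ← 51° +38° = 89°
rotate_crank_by(+47°): θ ← 89° +47° = 136°
rotate_crank_by(+67°): θ ← 136° +67° = 203°
crank pin P = (r cos θ, r sin θ) = (-52.468777, -22.271674)
h = r sin θ − e = -22.271674 − 19 = -41.271674
sin φ = h / L = -41.271674 / 288 = -0.14330442
φ = arcsin(-0.14330442) = -8.239104°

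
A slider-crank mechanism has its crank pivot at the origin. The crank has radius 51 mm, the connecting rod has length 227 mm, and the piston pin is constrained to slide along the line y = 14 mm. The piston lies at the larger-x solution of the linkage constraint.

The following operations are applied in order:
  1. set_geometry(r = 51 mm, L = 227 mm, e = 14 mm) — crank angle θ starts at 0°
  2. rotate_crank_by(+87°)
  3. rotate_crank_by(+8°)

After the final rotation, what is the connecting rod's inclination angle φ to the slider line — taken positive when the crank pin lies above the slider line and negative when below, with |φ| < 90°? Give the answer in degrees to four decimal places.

9.3312

set_geometry: r = 51 mm, L = 227 mm, e = 14 mm; θ ← 0°
rotate_crank_by(+87°): θ ← 0° +87° = 87°
rotate_crank_by(+8°): θ ← 87° +8° = 95°
crank pin P = (r cos θ, r sin θ) = (-4.444943, 50.805930)
h = r sin θ − e = 50.805930 − 14 = 36.805930
sin φ = h / L = 36.805930 / 227 = 0.16214066
φ = arcsin(0.16214066) = 9.331170°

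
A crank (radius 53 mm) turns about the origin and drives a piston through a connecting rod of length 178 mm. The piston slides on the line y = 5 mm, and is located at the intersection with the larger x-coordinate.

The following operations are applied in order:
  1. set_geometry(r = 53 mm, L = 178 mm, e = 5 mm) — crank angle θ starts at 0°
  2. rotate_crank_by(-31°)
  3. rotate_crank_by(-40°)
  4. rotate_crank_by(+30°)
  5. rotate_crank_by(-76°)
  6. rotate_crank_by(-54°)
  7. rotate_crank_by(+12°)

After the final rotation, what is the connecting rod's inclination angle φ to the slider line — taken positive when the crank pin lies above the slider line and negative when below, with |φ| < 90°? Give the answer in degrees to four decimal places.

-7.7468

set_geometry: r = 53 mm, L = 178 mm, e = 5 mm; θ ← 0°
rotate_crank_by(-31°): θ ← 0° -31° = -31°
rotate_crank_by(-40°): θ ← -31° -40° = -71°
rotate_crank_by(+30°): θ ← -71° +30° = -41°
rotate_crank_by(-76°): θ ← -41° -76° = -117°
rotate_crank_by(-54°): θ ← -117° -54° = -171°
rotate_crank_by(+12°): θ ← -171° +12° = -159°
crank pin P = (r cos θ, r sin θ) = (-49.479763, -18.993501)
h = r sin θ − e = -18.993501 − 5 = -23.993501
sin φ = h / L = -23.993501 / 178 = -0.13479495
φ = arcsin(-0.13479495) = -7.746763°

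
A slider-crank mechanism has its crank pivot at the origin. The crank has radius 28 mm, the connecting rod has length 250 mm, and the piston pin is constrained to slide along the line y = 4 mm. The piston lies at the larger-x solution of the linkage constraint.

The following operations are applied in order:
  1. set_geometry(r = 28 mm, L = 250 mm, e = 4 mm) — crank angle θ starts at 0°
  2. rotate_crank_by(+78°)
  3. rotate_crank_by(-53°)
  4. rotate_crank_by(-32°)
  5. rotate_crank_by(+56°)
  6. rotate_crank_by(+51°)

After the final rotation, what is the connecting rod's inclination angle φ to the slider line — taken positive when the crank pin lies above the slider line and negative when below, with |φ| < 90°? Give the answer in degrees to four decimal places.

5.4109

set_geometry: r = 28 mm, L = 250 mm, e = 4 mm; θ ← 0°
rotate_crank_by(+78°): θ ← 0° +78° = 78°
rotate_crank_by(-53°): θ ← 78° -53° = 25°
rotate_crank_by(-32°): θ ← 25° -32° = -7°
rotate_crank_by(+56°): θ ← -7° +56° = 49°
rotate_crank_by(+51°): θ ← 49° +51° = 100°
crank pin P = (r cos θ, r sin θ) = (-4.862149, 27.574617)
h = r sin θ − e = 27.574617 − 4 = 23.574617
sin φ = h / L = 23.574617 / 250 = 0.09429847
φ = arcsin(0.09429847) = 5.410944°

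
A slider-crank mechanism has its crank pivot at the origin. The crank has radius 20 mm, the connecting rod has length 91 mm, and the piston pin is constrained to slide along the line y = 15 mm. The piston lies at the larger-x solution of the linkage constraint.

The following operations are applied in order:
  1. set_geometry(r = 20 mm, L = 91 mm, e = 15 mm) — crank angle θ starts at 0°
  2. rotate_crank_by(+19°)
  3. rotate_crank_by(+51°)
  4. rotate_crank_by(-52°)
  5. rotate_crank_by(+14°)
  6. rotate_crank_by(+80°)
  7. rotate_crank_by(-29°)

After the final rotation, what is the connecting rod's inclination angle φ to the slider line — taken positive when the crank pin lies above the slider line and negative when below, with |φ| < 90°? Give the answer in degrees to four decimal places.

set_geometry: r = 20 mm, L = 91 mm, e = 15 mm; θ ← 0°
rotate_crank_by(+19°): θ ← 0° +19° = 19°
rotate_crank_by(+51°): θ ← 19° +51° = 70°
rotate_crank_by(-52°): θ ← 70° -52° = 18°
rotate_crank_by(+14°): θ ← 18° +14° = 32°
rotate_crank_by(+80°): θ ← 32° +80° = 112°
rotate_crank_by(-29°): θ ← 112° -29° = 83°
crank pin P = (r cos θ, r sin θ) = (2.437387, 19.850923)
h = r sin θ − e = 19.850923 − 15 = 4.850923
sin φ = h / L = 4.850923 / 91 = 0.05330685
φ = arcsin(0.05330685) = 3.055706°

3.0557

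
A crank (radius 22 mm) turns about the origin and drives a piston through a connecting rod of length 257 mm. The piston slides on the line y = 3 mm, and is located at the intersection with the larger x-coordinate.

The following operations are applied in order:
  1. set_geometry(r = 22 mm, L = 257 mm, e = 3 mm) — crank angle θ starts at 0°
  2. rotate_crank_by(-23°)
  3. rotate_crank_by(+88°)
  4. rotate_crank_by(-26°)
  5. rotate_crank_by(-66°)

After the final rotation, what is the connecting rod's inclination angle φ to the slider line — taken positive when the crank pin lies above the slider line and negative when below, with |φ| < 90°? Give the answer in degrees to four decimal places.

-2.8967

set_geometry: r = 22 mm, L = 257 mm, e = 3 mm; θ ← 0°
rotate_crank_by(-23°): θ ← 0° -23° = -23°
rotate_crank_by(+88°): θ ← -23° +88° = 65°
rotate_crank_by(-26°): θ ← 65° -26° = 39°
rotate_crank_by(-66°): θ ← 39° -66° = -27°
crank pin P = (r cos θ, r sin θ) = (19.602144, -9.987791)
h = r sin θ − e = -9.987791 − 3 = -12.987791
sin φ = h / L = -12.987791 / 257 = -0.05053615
φ = arcsin(-0.05053615) = -2.896742°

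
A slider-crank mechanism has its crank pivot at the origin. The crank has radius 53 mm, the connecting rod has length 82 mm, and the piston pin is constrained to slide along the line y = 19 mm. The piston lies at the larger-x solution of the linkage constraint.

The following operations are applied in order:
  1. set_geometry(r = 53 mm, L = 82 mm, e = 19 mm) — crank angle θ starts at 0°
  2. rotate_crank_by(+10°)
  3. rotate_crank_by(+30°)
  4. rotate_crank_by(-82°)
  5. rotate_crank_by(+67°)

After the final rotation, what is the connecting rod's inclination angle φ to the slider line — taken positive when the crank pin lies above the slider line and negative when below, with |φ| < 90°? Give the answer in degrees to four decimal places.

2.3755

set_geometry: r = 53 mm, L = 82 mm, e = 19 mm; θ ← 0°
rotate_crank_by(+10°): θ ← 0° +10° = 10°
rotate_crank_by(+30°): θ ← 10° +30° = 40°
rotate_crank_by(-82°): θ ← 40° -82° = -42°
rotate_crank_by(+67°): θ ← -42° +67° = 25°
crank pin P = (r cos θ, r sin θ) = (48.034313, 22.398768)
h = r sin θ − e = 22.398768 − 19 = 3.398768
sin φ = h / L = 3.398768 / 82 = 0.04144839
φ = arcsin(0.04144839) = 2.375498°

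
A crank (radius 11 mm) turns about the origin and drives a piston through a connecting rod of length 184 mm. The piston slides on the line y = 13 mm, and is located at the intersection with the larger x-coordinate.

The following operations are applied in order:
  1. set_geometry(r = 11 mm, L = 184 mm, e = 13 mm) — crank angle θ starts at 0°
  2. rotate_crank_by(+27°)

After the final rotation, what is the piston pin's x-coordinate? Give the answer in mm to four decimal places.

193.6268

set_geometry: r = 11 mm, L = 184 mm, e = 13 mm; θ ← 0°
rotate_crank_by(+27°): θ ← 0° +27° = 27°
crank pin P = (r cos θ, r sin θ) = (9.801072, 4.993895)
h = r sin θ − e = 4.993895 − 13 = -8.006105
x = r cos θ + √(L² − h²) = 9.801072 + √(33856.0 − 64.0977) = 9.801072 + 183.825739 = 193.626811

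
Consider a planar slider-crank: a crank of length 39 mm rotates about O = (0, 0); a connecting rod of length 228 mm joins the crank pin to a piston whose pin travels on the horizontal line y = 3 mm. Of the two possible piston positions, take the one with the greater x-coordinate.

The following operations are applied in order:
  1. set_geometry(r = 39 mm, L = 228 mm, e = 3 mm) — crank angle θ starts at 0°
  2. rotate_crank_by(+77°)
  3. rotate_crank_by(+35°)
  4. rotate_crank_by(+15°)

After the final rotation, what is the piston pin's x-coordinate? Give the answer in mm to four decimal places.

set_geometry: r = 39 mm, L = 228 mm, e = 3 mm; θ ← 0°
rotate_crank_by(+77°): θ ← 0° +77° = 77°
rotate_crank_by(+35°): θ ← 77° +35° = 112°
rotate_crank_by(+15°): θ ← 112° +15° = 127°
crank pin P = (r cos θ, r sin θ) = (-23.470786, 31.146785)
h = r sin θ − e = 31.146785 − 3 = 28.146785
x = r cos θ + √(L² − h²) = -23.470786 + √(51984.0 − 792.2415) = -23.470786 + 226.255958 = 202.785172

202.7852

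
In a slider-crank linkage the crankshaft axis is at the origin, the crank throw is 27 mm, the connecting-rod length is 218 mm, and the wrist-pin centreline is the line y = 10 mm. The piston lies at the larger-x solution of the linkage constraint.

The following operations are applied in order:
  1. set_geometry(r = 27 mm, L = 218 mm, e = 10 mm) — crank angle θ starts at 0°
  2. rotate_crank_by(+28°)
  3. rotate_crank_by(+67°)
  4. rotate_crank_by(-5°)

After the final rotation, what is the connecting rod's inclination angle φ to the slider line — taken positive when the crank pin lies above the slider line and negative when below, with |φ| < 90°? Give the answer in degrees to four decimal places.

4.4726

set_geometry: r = 27 mm, L = 218 mm, e = 10 mm; θ ← 0°
rotate_crank_by(+28°): θ ← 0° +28° = 28°
rotate_crank_by(+67°): θ ← 28° +67° = 95°
rotate_crank_by(-5°): θ ← 95° -5° = 90°
crank pin P = (r cos θ, r sin θ) = (0.000000, 27.000000)
h = r sin θ − e = 27.000000 − 10 = 17.000000
sin φ = h / L = 17.000000 / 218 = 0.07798165
φ = arcsin(0.07798165) = 4.472560°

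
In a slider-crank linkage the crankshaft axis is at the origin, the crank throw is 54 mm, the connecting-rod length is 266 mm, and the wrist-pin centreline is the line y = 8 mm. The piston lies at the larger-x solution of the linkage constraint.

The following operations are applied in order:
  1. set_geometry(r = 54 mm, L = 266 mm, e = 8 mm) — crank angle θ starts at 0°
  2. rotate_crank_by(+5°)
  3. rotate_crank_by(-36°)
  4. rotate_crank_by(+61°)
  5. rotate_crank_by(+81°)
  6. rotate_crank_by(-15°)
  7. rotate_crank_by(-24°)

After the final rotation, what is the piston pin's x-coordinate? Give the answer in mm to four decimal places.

set_geometry: r = 54 mm, L = 266 mm, e = 8 mm; θ ← 0°
rotate_crank_by(+5°): θ ← 0° +5° = 5°
rotate_crank_by(-36°): θ ← 5° -36° = -31°
rotate_crank_by(+61°): θ ← -31° +61° = 30°
rotate_crank_by(+81°): θ ← 30° +81° = 111°
rotate_crank_by(-15°): θ ← 111° -15° = 96°
rotate_crank_by(-24°): θ ← 96° -24° = 72°
crank pin P = (r cos θ, r sin θ) = (16.686918, 51.357052)
h = r sin θ − e = 51.357052 − 8 = 43.357052
x = r cos θ + √(L² − h²) = 16.686918 + √(70756.0 − 1879.8339) = 16.686918 + 262.442691 = 279.129609

279.1296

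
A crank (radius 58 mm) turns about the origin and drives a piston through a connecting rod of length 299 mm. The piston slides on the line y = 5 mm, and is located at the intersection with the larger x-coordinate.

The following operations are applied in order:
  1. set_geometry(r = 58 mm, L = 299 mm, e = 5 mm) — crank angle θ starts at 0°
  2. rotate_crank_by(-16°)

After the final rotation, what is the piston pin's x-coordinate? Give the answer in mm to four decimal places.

set_geometry: r = 58 mm, L = 299 mm, e = 5 mm; θ ← 0°
rotate_crank_by(-16°): θ ← 0° -16° = -16°
crank pin P = (r cos θ, r sin θ) = (55.753178, -15.986967)
h = r sin θ − e = -15.986967 − 5 = -20.986967
x = r cos θ + √(L² − h²) = 55.753178 + √(89401.0 − 440.4528) = 55.753178 + 298.262547 = 354.015726

354.0157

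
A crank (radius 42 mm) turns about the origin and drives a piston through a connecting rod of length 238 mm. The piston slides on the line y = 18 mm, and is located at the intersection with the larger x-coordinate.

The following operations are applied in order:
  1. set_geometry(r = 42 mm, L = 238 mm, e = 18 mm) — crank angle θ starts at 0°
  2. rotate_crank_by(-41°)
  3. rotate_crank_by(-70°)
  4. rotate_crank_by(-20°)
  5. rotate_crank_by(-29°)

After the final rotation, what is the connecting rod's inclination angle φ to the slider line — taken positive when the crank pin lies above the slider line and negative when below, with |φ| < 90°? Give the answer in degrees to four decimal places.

set_geometry: r = 42 mm, L = 238 mm, e = 18 mm; θ ← 0°
rotate_crank_by(-41°): θ ← 0° -41° = -41°
rotate_crank_by(-70°): θ ← -41° -70° = -111°
rotate_crank_by(-20°): θ ← -111° -20° = -131°
rotate_crank_by(-29°): θ ← -131° -29° = -160°
crank pin P = (r cos θ, r sin θ) = (-39.467090, -14.364846)
h = r sin θ − e = -14.364846 − 18 = -32.364846
sin φ = h / L = -32.364846 / 238 = -0.13598675
φ = arcsin(-0.13598675) = -7.815683°

-7.8157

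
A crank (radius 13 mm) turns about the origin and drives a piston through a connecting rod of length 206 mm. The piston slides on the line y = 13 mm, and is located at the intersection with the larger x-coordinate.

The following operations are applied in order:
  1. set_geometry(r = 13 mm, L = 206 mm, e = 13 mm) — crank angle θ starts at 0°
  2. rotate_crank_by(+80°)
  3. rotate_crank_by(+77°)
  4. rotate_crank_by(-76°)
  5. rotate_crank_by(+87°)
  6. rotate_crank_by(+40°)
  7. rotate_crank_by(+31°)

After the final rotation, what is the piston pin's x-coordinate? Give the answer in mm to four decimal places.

set_geometry: r = 13 mm, L = 206 mm, e = 13 mm; θ ← 0°
rotate_crank_by(+80°): θ ← 0° +80° = 80°
rotate_crank_by(+77°): θ ← 80° +77° = 157°
rotate_crank_by(-76°): θ ← 157° -76° = 81°
rotate_crank_by(+87°): θ ← 81° +87° = 168°
rotate_crank_by(+40°): θ ← 168° +40° = 208°
rotate_crank_by(+31°): θ ← 208° +31° = 239°
crank pin P = (r cos θ, r sin θ) = (-6.695495, -11.143175)
h = r sin θ − e = -11.143175 − 13 = -24.143175
x = r cos θ + √(L² − h²) = -6.695495 + √(42436.0 − 582.8929) = -6.695495 + 204.580319 = 197.884824

197.8848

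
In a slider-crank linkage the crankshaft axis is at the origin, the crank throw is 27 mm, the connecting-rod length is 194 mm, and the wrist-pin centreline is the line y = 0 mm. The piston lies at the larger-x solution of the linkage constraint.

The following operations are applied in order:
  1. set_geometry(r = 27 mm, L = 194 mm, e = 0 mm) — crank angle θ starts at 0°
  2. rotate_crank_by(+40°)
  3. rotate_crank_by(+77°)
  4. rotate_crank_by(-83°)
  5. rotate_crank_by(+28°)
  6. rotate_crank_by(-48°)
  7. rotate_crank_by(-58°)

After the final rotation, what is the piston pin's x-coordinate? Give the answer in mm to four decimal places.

212.5134

set_geometry: r = 27 mm, L = 194 mm, e = 0 mm; θ ← 0°
rotate_crank_by(+40°): θ ← 0° +40° = 40°
rotate_crank_by(+77°): θ ← 40° +77° = 117°
rotate_crank_by(-83°): θ ← 117° -83° = 34°
rotate_crank_by(+28°): θ ← 34° +28° = 62°
rotate_crank_by(-48°): θ ← 62° -48° = 14°
rotate_crank_by(-58°): θ ← 14° -58° = -44°
crank pin P = (r cos θ, r sin θ) = (19.422175, -18.755776)
h = r sin θ − e = -18.755776 − 0 = -18.755776
x = r cos θ + √(L² − h²) = 19.422175 + √(37636.0 − 351.7791) = 19.422175 + 193.091224 = 212.513399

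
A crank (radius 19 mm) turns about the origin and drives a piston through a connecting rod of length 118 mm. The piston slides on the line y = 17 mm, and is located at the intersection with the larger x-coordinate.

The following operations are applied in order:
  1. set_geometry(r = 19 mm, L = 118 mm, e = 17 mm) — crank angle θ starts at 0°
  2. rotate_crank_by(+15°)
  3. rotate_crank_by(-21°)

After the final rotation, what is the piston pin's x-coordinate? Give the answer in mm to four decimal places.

set_geometry: r = 19 mm, L = 118 mm, e = 17 mm; θ ← 0°
rotate_crank_by(+15°): θ ← 0° +15° = 15°
rotate_crank_by(-21°): θ ← 15° -21° = -6°
crank pin P = (r cos θ, r sin θ) = (18.895916, -1.986041)
h = r sin θ − e = -1.986041 − 17 = -18.986041
x = r cos θ + √(L² − h²) = 18.895916 + √(13924.0 − 360.4697) = 18.895916 + 116.462570 = 135.358486

135.3585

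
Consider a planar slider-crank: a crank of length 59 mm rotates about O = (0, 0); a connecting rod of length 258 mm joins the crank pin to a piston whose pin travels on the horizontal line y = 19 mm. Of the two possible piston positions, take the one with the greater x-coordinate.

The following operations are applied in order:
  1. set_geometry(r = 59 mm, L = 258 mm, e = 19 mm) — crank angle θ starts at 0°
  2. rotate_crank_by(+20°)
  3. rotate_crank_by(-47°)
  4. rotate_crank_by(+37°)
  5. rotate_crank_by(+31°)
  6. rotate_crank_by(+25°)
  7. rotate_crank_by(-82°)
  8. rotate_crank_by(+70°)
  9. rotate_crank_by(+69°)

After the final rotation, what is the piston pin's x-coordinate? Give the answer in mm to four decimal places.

set_geometry: r = 59 mm, L = 258 mm, e = 19 mm; θ ← 0°
rotate_crank_by(+20°): θ ← 0° +20° = 20°
rotate_crank_by(-47°): θ ← 20° -47° = -27°
rotate_crank_by(+37°): θ ← -27° +37° = 10°
rotate_crank_by(+31°): θ ← 10° +31° = 41°
rotate_crank_by(+25°): θ ← 41° +25° = 66°
rotate_crank_by(-82°): θ ← 66° -82° = -16°
rotate_crank_by(+70°): θ ← -16° +70° = 54°
rotate_crank_by(+69°): θ ← 54° +69° = 123°
crank pin P = (r cos θ, r sin θ) = (-32.133703, 49.481564)
h = r sin θ − e = 49.481564 − 19 = 30.481564
x = r cos θ + √(L² − h²) = -32.133703 + √(66564.0 − 929.1257) = -32.133703 + 256.193041 = 224.059338

224.0593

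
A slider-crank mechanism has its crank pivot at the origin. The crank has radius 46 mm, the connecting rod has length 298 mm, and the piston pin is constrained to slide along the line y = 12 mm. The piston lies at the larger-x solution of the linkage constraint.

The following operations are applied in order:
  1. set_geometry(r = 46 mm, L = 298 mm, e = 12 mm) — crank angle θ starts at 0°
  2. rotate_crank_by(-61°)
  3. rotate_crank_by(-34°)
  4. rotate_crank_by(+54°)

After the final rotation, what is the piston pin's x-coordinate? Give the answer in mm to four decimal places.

329.7166

set_geometry: r = 46 mm, L = 298 mm, e = 12 mm; θ ← 0°
rotate_crank_by(-61°): θ ← 0° -61° = -61°
rotate_crank_by(-34°): θ ← -61° -34° = -95°
rotate_crank_by(+54°): θ ← -95° +54° = -41°
crank pin P = (r cos θ, r sin θ) = (34.716641, -30.178715)
h = r sin θ − e = -30.178715 − 12 = -42.178715
x = r cos θ + √(L² − h²) = 34.716641 + √(88804.0 − 1779.0440) = 34.716641 + 294.999925 = 329.716566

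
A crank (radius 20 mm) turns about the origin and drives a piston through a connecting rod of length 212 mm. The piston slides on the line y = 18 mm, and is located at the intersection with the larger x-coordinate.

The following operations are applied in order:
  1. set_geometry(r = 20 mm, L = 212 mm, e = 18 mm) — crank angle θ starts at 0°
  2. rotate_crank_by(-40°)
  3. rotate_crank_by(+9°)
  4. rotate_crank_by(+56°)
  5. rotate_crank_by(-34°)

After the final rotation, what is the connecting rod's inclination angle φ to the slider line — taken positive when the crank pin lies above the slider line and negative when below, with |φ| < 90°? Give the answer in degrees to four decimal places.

-5.7198

set_geometry: r = 20 mm, L = 212 mm, e = 18 mm; θ ← 0°
rotate_crank_by(-40°): θ ← 0° -40° = -40°
rotate_crank_by(+9°): θ ← -40° +9° = -31°
rotate_crank_by(+56°): θ ← -31° +56° = 25°
rotate_crank_by(-34°): θ ← 25° -34° = -9°
crank pin P = (r cos θ, r sin θ) = (19.753767, -3.128689)
h = r sin θ − e = -3.128689 − 18 = -21.128689
sin φ = h / L = -21.128689 / 212 = -0.09966363
φ = arcsin(-0.09966363) = -5.719801°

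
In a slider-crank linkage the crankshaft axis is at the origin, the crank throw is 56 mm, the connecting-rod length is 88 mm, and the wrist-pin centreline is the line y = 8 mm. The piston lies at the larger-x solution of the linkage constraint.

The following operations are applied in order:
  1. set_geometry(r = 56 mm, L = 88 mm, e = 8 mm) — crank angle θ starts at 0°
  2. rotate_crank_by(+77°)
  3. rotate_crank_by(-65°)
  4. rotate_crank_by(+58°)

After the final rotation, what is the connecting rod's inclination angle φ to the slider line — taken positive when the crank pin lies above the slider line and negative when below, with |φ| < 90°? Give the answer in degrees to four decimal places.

30.4693

set_geometry: r = 56 mm, L = 88 mm, e = 8 mm; θ ← 0°
rotate_crank_by(+77°): θ ← 0° +77° = 77°
rotate_crank_by(-65°): θ ← 77° -65° = 12°
rotate_crank_by(+58°): θ ← 12° +58° = 70°
crank pin P = (r cos θ, r sin θ) = (19.153128, 52.622787)
h = r sin θ − e = 52.622787 − 8 = 44.622787
sin φ = h / L = 44.622787 / 88 = 0.50707712
φ = arcsin(0.50707712) = 30.469334°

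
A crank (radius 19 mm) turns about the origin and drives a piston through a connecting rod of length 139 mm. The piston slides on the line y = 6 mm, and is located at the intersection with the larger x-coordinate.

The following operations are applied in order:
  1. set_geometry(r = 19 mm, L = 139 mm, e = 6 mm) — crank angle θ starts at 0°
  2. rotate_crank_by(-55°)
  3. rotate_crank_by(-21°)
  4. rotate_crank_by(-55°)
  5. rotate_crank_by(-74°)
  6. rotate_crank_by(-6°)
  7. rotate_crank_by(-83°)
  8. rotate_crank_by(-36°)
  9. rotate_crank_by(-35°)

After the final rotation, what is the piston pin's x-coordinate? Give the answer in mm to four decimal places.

set_geometry: r = 19 mm, L = 139 mm, e = 6 mm; θ ← 0°
rotate_crank_by(-55°): θ ← 0° -55° = -55°
rotate_crank_by(-21°): θ ← -55° -21° = -76°
rotate_crank_by(-55°): θ ← -76° -55° = -131°
rotate_crank_by(-74°): θ ← -131° -74° = -205°
rotate_crank_by(-6°): θ ← -205° -6° = -211°
rotate_crank_by(-83°): θ ← -211° -83° = -294°
rotate_crank_by(-36°): θ ← -294° -36° = -330°
rotate_crank_by(-35°): θ ← -330° -35° = -365°
crank pin P = (r cos θ, r sin θ) = (18.927699, -1.655959)
h = r sin θ − e = -1.655959 − 6 = -7.655959
x = r cos θ + √(L² − h²) = 18.927699 + √(19321.0 − 58.6137) = 18.927699 + 138.788999 = 157.716698

157.7167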